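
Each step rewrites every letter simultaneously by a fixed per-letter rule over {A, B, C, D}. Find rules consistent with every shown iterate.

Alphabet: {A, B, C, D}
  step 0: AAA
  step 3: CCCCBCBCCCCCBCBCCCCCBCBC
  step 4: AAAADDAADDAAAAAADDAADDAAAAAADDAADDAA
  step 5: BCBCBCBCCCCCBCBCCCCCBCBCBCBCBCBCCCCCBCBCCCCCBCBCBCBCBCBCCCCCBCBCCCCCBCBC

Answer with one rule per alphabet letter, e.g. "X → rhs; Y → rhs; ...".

A->BC, B->DDA, C->A, D->CC

  step 4 ⇒ step 5: AAAADDAADDAAAAAADDAADDAAAAAADDAADDAA ⇒ BC·BC·BC·BC·CC·CC·BC·BC·CC·CC·BC·BC·BC·BC·BC·BC·CC·CC·BC·BC·CC·CC·BC·BC·BC·BC·BC·BC·CC·CC·BC·BC·CC·CC·BC·BC
    A ↦ BC
    D ↦ CC
  step 3 ⇒ step 4: CCCCBCBCCCCCBCBCCCCCBCBC ⇒ A·A·A·A·DDA·A·DDA·A·A·A·A·A·DDA·A·DDA·A·A·A·A·A·DDA·A·DDA·A
    B ↦ DDA
  step 3 ⇒ step 4: CCCCBCBCCCCCBCBCCCCCBCBC ⇒ A·A·A·A·DDA·A·DDA·A·A·A·A·A·DDA·A·DDA·A·A·A·A·A·DDA·A·DDA·A
    C ↦ A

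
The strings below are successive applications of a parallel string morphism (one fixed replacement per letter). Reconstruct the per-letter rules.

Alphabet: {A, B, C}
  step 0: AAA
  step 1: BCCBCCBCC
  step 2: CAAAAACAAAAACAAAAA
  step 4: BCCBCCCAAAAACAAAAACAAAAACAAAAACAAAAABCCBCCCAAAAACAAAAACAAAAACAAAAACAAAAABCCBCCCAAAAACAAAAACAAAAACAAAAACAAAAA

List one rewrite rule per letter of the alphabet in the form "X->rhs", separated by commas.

A->BCC, B->CA, C->AA

  step 1 ⇒ step 2: BCCBCCBCC ⇒ CA·AA·AA·CA·AA·AA·CA·AA·AA
    B ↦ CA
    C ↦ AA
  step 0 ⇒ step 1: AAA ⇒ BCC·BCC·BCC
    A ↦ BCC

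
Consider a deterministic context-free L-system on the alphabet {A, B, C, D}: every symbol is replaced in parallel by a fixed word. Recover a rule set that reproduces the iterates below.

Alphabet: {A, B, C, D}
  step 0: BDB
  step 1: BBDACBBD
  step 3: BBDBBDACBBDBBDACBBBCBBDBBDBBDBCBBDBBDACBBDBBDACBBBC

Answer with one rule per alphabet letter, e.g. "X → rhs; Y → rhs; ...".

  step 0 ⇒ step 1: BDB ⇒ BBD·AC·BBD
    B ↦ BBD
    D ↦ AC
    A ↦ BB  (constrained at step 1)
    C ↦ BC  (constrained at step 1)

A->BB, B->BBD, C->BC, D->AC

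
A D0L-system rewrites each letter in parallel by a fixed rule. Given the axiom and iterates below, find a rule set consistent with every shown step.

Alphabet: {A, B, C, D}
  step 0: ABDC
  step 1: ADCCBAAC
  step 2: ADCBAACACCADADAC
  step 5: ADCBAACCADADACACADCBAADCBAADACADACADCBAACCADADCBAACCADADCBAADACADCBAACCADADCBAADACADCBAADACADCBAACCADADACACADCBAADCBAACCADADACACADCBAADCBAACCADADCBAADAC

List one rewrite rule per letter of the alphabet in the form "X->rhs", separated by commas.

  step 1 ⇒ step 2: ADCCBAAC ⇒ AD·CBA·AC·AC·C·AD·AD·AC
    A ↦ AD
    B ↦ C
    C ↦ AC
    D ↦ CBA

A->AD, B->C, C->AC, D->CBA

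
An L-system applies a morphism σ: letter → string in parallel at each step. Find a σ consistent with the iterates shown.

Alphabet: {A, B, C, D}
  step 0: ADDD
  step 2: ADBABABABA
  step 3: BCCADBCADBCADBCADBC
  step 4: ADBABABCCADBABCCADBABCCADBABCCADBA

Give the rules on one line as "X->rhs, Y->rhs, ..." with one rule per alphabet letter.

A->BC, B->AD, C->BA, D->C

  step 3 ⇒ step 4: BCCADBCADBCADBCADBC ⇒ AD·BA·BA·BC·C·AD·BA·BC·C·AD·BA·BC·C·AD·BA·BC·C·AD·BA
    A ↦ BC
    B ↦ AD
    C ↦ BA
    D ↦ C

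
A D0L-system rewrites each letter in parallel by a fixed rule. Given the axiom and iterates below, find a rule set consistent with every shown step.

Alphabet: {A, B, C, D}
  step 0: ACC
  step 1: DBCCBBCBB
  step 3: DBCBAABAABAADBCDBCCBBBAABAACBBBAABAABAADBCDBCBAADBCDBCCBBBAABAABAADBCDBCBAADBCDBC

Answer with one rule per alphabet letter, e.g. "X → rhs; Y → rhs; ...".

A->DBC, B->BAA, C->CBB, D->ABB

  step 0 ⇒ step 1: ACC ⇒ DBC·CBB·CBB
    A ↦ DBC
    C ↦ CBB
    B ↦ BAA  (constrained at step 1)
    D ↦ ABB  (constrained at step 1)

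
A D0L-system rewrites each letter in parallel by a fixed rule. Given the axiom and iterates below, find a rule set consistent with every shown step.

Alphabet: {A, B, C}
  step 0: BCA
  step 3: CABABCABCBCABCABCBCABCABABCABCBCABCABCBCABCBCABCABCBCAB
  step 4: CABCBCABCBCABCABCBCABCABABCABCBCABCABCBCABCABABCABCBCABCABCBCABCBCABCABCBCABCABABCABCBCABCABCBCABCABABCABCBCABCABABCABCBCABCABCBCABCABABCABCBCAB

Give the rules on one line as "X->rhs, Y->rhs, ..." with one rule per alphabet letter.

A->CBC, B->AB, C->CAB

  step 3 ⇒ step 4: CABABCABCBCABCABCBCABCABABCABCBCABCABCBCABCBCABCABCBCAB ⇒ CAB·CBC·AB·CBC·AB·CAB·CBC·AB·CAB·AB·CAB·CBC·AB·CAB·CBC·AB·CAB·AB·CAB·CBC·AB·CAB·CBC·AB·CBC·AB·CAB·CBC·AB·CAB·AB·CAB·CBC·AB·CAB·CBC·AB·CAB·AB·CAB·CBC·AB·CAB·AB·CAB·CBC·AB·CAB·CBC·AB·CAB·AB·CAB·CBC·AB
    A ↦ CBC
    B ↦ AB
    C ↦ CAB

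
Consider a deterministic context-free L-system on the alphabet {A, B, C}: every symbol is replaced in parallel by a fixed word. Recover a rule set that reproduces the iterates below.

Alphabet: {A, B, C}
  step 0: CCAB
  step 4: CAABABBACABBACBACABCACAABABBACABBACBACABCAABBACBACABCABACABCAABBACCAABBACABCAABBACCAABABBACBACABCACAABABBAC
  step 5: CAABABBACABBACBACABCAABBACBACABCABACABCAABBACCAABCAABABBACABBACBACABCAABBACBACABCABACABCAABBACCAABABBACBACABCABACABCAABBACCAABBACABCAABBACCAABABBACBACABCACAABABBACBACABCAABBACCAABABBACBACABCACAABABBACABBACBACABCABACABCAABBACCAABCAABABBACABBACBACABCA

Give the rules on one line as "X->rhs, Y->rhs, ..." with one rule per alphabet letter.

  step 4 ⇒ step 5: CAABABBACABBACBACABCACAABABBACABBACBACABCAABBACBACABCABACABCAABBACCAABBACABCAABBACCAABABBACBACABCACAABABBAC ⇒ CA·AB·AB·BAC·AB·BAC·BAC·AB·CA·AB·BAC·BAC·AB·CA·BAC·AB·CA·AB·BAC·CA·AB·CA·AB·AB·BAC·AB·BAC·BAC·AB·CA·AB·BAC·BAC·AB·CA·BAC·AB·CA·AB·BAC·CA·AB·AB·BAC·BAC·AB·CA·BAC·AB·CA·AB·BAC·CA·AB·BAC·AB·CA·AB·BAC·CA·AB·AB·BAC·BAC·AB·CA·CA·AB·AB·BAC·BAC·AB·CA·AB·BAC·CA·AB·AB·BAC·BAC·AB·CA·CA·AB·AB·BAC·AB·BAC·BAC·AB·CA·BAC·AB·CA·AB·BAC·CA·AB·CA·AB·AB·BAC·AB·BAC·BAC·AB·CA
    A ↦ AB
    B ↦ BAC
    C ↦ CA

A->AB, B->BAC, C->CA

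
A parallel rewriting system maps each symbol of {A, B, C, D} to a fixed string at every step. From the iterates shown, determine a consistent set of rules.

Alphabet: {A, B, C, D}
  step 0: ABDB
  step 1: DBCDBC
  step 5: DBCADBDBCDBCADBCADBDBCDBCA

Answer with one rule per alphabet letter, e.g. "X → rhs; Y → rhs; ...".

  step 0 ⇒ step 1: ABDB ⇒ DB·C·DB·C
    A ↦ DB
    B ↦ C
    D ↦ DB
    C ↦ A  (constrained at step 1)

A->DB, B->C, C->A, D->DB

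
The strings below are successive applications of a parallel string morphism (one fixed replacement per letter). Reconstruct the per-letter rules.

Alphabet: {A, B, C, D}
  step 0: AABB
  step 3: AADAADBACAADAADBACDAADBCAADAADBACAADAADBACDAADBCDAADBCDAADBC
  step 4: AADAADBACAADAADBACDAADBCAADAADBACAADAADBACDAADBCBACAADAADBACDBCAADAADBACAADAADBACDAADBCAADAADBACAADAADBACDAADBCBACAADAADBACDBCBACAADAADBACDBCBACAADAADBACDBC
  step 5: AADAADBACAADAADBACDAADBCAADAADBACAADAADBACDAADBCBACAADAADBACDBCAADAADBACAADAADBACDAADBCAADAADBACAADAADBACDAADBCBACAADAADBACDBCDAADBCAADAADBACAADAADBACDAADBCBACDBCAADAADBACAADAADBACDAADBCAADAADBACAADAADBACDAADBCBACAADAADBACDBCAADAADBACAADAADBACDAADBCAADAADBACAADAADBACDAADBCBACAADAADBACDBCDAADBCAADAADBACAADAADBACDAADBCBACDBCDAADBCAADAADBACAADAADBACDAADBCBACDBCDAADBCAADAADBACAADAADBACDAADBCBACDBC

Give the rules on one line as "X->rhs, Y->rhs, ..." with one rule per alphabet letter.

A->AAD, B->D, C->BC, D->BAC

  step 4 ⇒ step 5: AADAADBACAADAADBACDAADBCAADAADBACAADAADBACDAADBCBACAADAADBACDBCAADAADBACAADAADBACDAADBCAADAADBACAADAADBACDAADBCBACAADAADBACDBCBACAADAADBACDBCBACAADAADBACDBC ⇒ AAD·AAD·BAC·AAD·AAD·BAC·D·AAD·BC·AAD·AAD·BAC·AAD·AAD·BAC·D·AAD·BC·BAC·AAD·AAD·BAC·D·BC·AAD·AAD·BAC·AAD·AAD·BAC·D·AAD·BC·AAD·AAD·BAC·AAD·AAD·BAC·D·AAD·BC·BAC·AAD·AAD·BAC·D·BC·D·AAD·BC·AAD·AAD·BAC·AAD·AAD·BAC·D·AAD·BC·BAC·D·BC·AAD·AAD·BAC·AAD·AAD·BAC·D·AAD·BC·AAD·AAD·BAC·AAD·AAD·BAC·D·AAD·BC·BAC·AAD·AAD·BAC·D·BC·AAD·AAD·BAC·AAD·AAD·BAC·D·AAD·BC·AAD·AAD·BAC·AAD·AAD·BAC·D·AAD·BC·BAC·AAD·AAD·BAC·D·BC·D·AAD·BC·AAD·AAD·BAC·AAD·AAD·BAC·D·AAD·BC·BAC·D·BC·D·AAD·BC·AAD·AAD·BAC·AAD·AAD·BAC·D·AAD·BC·BAC·D·BC·D·AAD·BC·AAD·AAD·BAC·AAD·AAD·BAC·D·AAD·BC·BAC·D·BC
    A ↦ AAD
    B ↦ D
    C ↦ BC
    D ↦ BAC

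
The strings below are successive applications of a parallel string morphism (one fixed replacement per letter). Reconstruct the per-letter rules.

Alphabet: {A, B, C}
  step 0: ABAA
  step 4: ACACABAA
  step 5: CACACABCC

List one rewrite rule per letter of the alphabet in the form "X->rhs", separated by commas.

A->C, B->AB, C->A

  step 4 ⇒ step 5: ACACABAA ⇒ C·A·C·A·C·AB·C·C
    A ↦ C
    B ↦ AB
    C ↦ A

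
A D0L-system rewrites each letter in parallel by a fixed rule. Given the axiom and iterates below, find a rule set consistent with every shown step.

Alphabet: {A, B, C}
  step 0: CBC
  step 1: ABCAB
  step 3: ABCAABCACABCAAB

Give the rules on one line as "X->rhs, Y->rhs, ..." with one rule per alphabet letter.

A->CA, B->C, C->AB

  step 0 ⇒ step 1: CBC ⇒ AB·C·AB
    B ↦ C
    C ↦ AB
    A ↦ CA  (constrained at step 1)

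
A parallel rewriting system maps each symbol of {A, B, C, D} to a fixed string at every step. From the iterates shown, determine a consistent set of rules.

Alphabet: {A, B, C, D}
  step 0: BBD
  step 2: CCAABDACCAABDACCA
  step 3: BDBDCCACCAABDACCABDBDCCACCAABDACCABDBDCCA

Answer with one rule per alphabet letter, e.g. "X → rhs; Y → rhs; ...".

A->CCA, B->ABD, C->BD, D->A

  step 2 ⇒ step 3: CCAABDACCAABDACCA ⇒ BD·BD·CCA·CCA·ABD·A·CCA·BD·BD·CCA·CCA·ABD·A·CCA·BD·BD·CCA
    A ↦ CCA
    B ↦ ABD
    C ↦ BD
    D ↦ A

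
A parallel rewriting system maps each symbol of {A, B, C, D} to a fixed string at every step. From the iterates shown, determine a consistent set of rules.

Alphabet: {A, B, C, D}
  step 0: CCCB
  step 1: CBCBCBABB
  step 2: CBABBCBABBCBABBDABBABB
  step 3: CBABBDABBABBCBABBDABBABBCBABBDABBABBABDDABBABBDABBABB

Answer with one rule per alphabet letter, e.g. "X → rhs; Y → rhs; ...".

  step 2 ⇒ step 3: CBABBCBABBCBABBDABBABB ⇒ CB·ABB·D·ABB·ABB·CB·ABB·D·ABB·ABB·CB·ABB·D·ABB·ABB·ABD·D·ABB·ABB·D·ABB·ABB
    A ↦ D
    B ↦ ABB
    C ↦ CB
    D ↦ ABD

A->D, B->ABB, C->CB, D->ABD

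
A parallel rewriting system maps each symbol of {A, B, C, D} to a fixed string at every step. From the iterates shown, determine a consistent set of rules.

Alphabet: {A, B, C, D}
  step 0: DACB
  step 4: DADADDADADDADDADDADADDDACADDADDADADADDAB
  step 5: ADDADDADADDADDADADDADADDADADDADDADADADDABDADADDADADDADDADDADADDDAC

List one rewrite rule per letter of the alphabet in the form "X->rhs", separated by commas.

  step 4 ⇒ step 5: DADADDADADDADDADDADADDDACADDADDADADADDAB ⇒ AD·D·AD·D·AD·AD·D·AD·D·AD·AD·D·AD·AD·D·AD·AD·D·AD·D·AD·AD·AD·D·AB·D·AD·AD·D·AD·AD·D·AD·D·AD·D·AD·AD·D·DAC
    A ↦ D
    B ↦ DAC
    C ↦ AB
    D ↦ AD

A->D, B->DAC, C->AB, D->AD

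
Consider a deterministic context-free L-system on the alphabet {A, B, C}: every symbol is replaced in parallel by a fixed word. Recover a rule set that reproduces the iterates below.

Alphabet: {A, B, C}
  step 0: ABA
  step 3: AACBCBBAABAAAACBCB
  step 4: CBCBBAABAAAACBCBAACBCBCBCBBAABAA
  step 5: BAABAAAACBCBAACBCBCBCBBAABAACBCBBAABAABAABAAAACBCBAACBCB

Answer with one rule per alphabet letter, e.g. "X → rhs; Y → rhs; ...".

A->CB, B->AA, C->B

  step 4 ⇒ step 5: CBCBBAABAAAACBCBAACBCBCBCBBAABAA ⇒ B·AA·B·AA·AA·CB·CB·AA·CB·CB·CB·CB·B·AA·B·AA·CB·CB·B·AA·B·AA·B·AA·B·AA·AA·CB·CB·AA·CB·CB
    A ↦ CB
    B ↦ AA
    C ↦ B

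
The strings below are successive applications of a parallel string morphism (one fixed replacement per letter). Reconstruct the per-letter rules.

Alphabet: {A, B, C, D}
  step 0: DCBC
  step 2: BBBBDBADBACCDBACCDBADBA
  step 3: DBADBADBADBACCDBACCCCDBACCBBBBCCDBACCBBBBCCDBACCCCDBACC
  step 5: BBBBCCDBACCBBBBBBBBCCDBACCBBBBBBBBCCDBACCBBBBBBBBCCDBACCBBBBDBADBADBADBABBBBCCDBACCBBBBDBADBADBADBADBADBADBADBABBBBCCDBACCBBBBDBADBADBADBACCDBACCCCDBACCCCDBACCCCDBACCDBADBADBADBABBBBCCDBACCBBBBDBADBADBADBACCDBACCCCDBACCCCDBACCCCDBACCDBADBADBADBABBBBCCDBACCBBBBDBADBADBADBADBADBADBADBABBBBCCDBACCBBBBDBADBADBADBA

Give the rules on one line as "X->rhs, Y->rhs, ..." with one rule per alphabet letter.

A->CC, B->DBA, C->BB, D->CC

  step 2 ⇒ step 3: BBBBDBADBACCDBACCDBADBA ⇒ DBA·DBA·DBA·DBA·CC·DBA·CC·CC·DBA·CC·BB·BB·CC·DBA·CC·BB·BB·CC·DBA·CC·CC·DBA·CC
    A ↦ CC
    B ↦ DBA
    C ↦ BB
    D ↦ CC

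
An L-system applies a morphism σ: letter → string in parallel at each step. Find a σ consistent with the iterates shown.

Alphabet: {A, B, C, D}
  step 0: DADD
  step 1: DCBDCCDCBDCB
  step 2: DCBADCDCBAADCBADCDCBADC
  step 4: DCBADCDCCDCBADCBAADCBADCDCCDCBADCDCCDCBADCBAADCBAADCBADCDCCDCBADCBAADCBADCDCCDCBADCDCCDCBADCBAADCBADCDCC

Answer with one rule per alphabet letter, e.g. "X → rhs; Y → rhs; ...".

A->DCC, B->DC, C->A, D->DCB

  step 1 ⇒ step 2: DCBDCCDCBDCB ⇒ DCB·A·DC·DCB·A·A·DCB·A·DC·DCB·A·DC
    B ↦ DC
    C ↦ A
    D ↦ DCB
  step 0 ⇒ step 1: DADD ⇒ DCB·DCC·DCB·DCB
    A ↦ DCC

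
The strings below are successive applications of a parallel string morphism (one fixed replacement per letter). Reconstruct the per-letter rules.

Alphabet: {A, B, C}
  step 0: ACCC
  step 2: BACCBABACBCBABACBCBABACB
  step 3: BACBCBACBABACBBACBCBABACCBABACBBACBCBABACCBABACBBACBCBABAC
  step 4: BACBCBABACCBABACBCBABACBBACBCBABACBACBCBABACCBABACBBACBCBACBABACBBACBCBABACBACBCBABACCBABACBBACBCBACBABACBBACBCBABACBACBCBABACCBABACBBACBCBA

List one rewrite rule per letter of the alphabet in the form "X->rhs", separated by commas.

  step 3 ⇒ step 4: BACBCBACBABACBBACBCBABACCBABACBBACBCBABACCBABACBBACBCBABAC ⇒ BAC·B·CBA·BAC·CBA·BAC·B·CBA·BAC·B·BAC·B·CBA·BAC·BAC·B·CBA·BAC·CBA·BAC·B·BAC·B·CBA·CBA·BAC·B·BAC·B·CBA·BAC·BAC·B·CBA·BAC·CBA·BAC·B·BAC·B·CBA·CBA·BAC·B·BAC·B·CBA·BAC·BAC·B·CBA·BAC·CBA·BAC·B·BAC·B·CBA
    A ↦ B
    B ↦ BAC
    C ↦ CBA

A->B, B->BAC, C->CBA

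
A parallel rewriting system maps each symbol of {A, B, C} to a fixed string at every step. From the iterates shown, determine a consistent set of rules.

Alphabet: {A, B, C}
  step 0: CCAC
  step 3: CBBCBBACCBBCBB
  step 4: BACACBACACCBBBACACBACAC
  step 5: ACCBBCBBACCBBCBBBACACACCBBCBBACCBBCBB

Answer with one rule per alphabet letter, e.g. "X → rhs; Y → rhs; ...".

A->CB, B->AC, C->B

  step 4 ⇒ step 5: BACACBACACCBBBACACBACAC ⇒ AC·CB·B·CB·B·AC·CB·B·CB·B·B·AC·AC·AC·CB·B·CB·B·AC·CB·B·CB·B
    A ↦ CB
    B ↦ AC
    C ↦ B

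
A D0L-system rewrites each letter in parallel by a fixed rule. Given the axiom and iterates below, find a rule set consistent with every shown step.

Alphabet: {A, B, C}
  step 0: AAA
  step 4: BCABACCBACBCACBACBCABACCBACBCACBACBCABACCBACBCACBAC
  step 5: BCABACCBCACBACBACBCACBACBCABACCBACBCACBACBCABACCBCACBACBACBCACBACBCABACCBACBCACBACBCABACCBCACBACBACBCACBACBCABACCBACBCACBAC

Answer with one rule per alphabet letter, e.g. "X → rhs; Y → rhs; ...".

A->C, B->BCA, C->BAC

  step 4 ⇒ step 5: BCABACCBACBCACBACBCABACCBACBCACBACBCABACCBACBCACBAC ⇒ BCA·BAC·C·BCA·C·BAC·BAC·BCA·C·BAC·BCA·BAC·C·BAC·BCA·C·BAC·BCA·BAC·C·BCA·C·BAC·BAC·BCA·C·BAC·BCA·BAC·C·BAC·BCA·C·BAC·BCA·BAC·C·BCA·C·BAC·BAC·BCA·C·BAC·BCA·BAC·C·BAC·BCA·C·BAC
    A ↦ C
    B ↦ BCA
    C ↦ BAC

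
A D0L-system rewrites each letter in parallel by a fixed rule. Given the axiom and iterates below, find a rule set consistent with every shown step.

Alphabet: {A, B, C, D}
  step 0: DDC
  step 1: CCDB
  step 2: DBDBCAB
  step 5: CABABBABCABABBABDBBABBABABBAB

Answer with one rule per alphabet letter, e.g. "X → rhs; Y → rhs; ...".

  step 1 ⇒ step 2: CCDB ⇒ DB·DB·C·AB
    B ↦ AB
    C ↦ DB
    D ↦ C
    A ↦ B  (constrained at step 2)

A->B, B->AB, C->DB, D->C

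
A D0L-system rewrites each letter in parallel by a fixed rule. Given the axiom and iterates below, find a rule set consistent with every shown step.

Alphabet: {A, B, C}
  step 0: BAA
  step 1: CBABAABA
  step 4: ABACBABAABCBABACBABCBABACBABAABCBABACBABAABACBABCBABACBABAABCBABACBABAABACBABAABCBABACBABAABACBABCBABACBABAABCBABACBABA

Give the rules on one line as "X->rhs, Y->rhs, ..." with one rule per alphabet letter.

A->ABA, B->CB, C->AB

  step 0 ⇒ step 1: BAA ⇒ CB·ABA·ABA
    A ↦ ABA
    B ↦ CB
    C ↦ AB  (constrained at step 1)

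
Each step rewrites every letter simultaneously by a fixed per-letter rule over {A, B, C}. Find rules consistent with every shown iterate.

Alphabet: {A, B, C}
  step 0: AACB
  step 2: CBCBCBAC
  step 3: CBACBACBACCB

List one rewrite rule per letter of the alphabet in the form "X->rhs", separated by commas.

  step 2 ⇒ step 3: CBCBCBAC ⇒ CB·A·CB·A·CB·A·C·CB
    A ↦ C
    B ↦ A
    C ↦ CB

A->C, B->A, C->CB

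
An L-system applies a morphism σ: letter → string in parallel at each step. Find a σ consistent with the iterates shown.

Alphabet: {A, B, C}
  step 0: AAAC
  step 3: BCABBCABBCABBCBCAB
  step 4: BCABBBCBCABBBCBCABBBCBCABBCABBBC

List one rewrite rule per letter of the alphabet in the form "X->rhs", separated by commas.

  step 3 ⇒ step 4: BCABBCABBCABBCBCAB ⇒ BC·AB·B·BC·BC·AB·B·BC·BC·AB·B·BC·BC·AB·BC·AB·B·BC
    A ↦ B
    B ↦ BC
    C ↦ AB

A->B, B->BC, C->AB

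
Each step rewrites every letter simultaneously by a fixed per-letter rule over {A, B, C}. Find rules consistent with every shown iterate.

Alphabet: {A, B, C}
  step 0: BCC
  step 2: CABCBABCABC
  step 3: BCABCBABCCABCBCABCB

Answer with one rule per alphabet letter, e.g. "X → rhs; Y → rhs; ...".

A->C, B->ABC, C->B

  step 2 ⇒ step 3: CABCBABCABC ⇒ B·C·ABC·B·ABC·C·ABC·B·C·ABC·B
    A ↦ C
    B ↦ ABC
    C ↦ B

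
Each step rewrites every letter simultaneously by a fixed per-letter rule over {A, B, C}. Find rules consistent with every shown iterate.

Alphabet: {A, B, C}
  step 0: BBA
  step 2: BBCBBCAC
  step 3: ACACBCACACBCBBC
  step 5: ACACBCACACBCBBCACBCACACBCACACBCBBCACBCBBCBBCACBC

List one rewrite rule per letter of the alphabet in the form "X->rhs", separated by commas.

  step 2 ⇒ step 3: BBCBBCAC ⇒ AC·AC·BC·AC·AC·BC·B·BC
    A ↦ B
    B ↦ AC
    C ↦ BC

A->B, B->AC, C->BC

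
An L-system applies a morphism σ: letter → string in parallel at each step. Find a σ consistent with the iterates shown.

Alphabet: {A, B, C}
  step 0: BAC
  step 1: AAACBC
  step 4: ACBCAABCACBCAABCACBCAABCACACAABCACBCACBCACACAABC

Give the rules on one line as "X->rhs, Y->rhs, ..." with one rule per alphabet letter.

A->AC, B->AA, C->BC

  step 0 ⇒ step 1: BAC ⇒ AA·AC·BC
    A ↦ AC
    B ↦ AA
    C ↦ BC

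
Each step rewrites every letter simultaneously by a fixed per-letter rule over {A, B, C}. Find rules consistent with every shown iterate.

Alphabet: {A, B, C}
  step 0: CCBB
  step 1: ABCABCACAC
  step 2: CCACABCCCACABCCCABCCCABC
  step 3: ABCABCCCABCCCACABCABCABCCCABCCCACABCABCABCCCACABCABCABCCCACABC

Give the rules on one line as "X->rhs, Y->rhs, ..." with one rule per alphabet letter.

  step 2 ⇒ step 3: CCACABCCCACABCCCABCCCABC ⇒ ABC·ABC·CC·ABC·CC·AC·ABC·ABC·ABC·CC·ABC·CC·AC·ABC·ABC·ABC·CC·AC·ABC·ABC·ABC·CC·AC·ABC
    A ↦ CC
    B ↦ AC
    C ↦ ABC

A->CC, B->AC, C->ABC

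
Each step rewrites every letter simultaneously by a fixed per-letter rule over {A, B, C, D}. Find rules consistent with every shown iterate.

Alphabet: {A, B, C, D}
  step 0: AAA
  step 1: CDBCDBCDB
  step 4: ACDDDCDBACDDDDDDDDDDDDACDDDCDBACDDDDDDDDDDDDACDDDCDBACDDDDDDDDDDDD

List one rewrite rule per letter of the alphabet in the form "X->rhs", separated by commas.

  step 0 ⇒ step 1: AAA ⇒ CDB·CDB·CDB
    A ↦ CDB
    B ↦ D  (constrained at step 1)
    C ↦ AC  (constrained at step 1)
    D ↦ DD  (constrained at step 1)

A->CDB, B->D, C->AC, D->DD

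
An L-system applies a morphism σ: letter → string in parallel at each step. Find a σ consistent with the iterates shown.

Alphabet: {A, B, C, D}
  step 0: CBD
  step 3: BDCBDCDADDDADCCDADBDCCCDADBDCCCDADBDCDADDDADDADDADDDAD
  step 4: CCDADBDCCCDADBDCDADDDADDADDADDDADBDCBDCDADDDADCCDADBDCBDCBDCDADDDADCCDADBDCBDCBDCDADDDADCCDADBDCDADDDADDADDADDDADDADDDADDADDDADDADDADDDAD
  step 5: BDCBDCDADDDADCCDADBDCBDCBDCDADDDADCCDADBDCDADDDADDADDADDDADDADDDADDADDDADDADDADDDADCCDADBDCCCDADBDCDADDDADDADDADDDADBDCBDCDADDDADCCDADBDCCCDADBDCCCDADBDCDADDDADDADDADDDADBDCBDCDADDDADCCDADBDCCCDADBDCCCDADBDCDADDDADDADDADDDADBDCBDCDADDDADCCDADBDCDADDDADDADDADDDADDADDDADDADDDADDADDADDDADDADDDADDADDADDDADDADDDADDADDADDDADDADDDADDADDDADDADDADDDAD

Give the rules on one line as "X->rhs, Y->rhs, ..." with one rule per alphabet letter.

  step 4 ⇒ step 5: CCDADBDCCCDADBDCDADDDADDADDADDDADBDCBDCDADDDADCCDADBDCBDCBDCDADDDADCCDADBDCBDCBDCDADDDADCCDADBDCDADDDADDADDADDDADDADDDADDADDDADDADDADDDAD ⇒ BDC·BDC·DAD·D·DAD·CC·DAD·BDC·BDC·BDC·DAD·D·DAD·CC·DAD·BDC·DAD·D·DAD·DAD·DAD·D·DAD·DAD·D·DAD·DAD·D·DAD·DAD·DAD·D·DAD·CC·DAD·BDC·CC·DAD·BDC·DAD·D·DAD·DAD·DAD·D·DAD·BDC·BDC·DAD·D·DAD·CC·DAD·BDC·CC·DAD·BDC·CC·DAD·BDC·DAD·D·DAD·DAD·DAD·D·DAD·BDC·BDC·DAD·D·DAD·CC·DAD·BDC·CC·DAD·BDC·CC·DAD·BDC·DAD·D·DAD·DAD·DAD·D·DAD·BDC·BDC·DAD·D·DAD·CC·DAD·BDC·DAD·D·DAD·DAD·DAD·D·DAD·DAD·D·DAD·DAD·D·DAD·DAD·DAD·D·DAD·DAD·D·DAD·DAD·DAD·D·DAD·DAD·D·DAD·DAD·DAD·D·DAD·DAD·D·DAD·DAD·D·DAD·DAD·DAD·D·DAD
    A ↦ D
    B ↦ CC
    C ↦ BDC
    D ↦ DAD

A->D, B->CC, C->BDC, D->DAD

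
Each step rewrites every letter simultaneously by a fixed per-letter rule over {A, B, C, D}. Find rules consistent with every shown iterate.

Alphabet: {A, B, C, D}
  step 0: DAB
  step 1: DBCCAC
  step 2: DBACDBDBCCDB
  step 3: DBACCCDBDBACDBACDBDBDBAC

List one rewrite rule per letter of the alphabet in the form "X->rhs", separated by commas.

A->CC, B->AC, C->DB, D->DB

  step 2 ⇒ step 3: DBACDBDBCCDB ⇒ DB·AC·CC·DB·DB·AC·DB·AC·DB·DB·DB·AC
    A ↦ CC
    B ↦ AC
    C ↦ DB
    D ↦ DB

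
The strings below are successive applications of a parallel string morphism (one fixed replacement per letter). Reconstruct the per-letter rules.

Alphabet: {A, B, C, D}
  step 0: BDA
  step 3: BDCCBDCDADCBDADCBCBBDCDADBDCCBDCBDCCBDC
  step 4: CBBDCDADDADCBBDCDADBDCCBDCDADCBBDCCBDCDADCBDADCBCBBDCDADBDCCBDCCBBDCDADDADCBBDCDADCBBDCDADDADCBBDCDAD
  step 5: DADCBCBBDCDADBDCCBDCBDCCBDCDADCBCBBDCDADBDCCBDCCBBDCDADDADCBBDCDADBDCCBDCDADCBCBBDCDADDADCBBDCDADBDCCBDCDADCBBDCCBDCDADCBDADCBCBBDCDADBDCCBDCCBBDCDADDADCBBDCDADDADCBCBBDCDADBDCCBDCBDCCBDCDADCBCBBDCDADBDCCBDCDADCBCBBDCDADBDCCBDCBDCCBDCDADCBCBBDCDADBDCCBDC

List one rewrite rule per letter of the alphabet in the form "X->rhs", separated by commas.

  step 4 ⇒ step 5: CBBDCDADDADCBBDCDADBDCCBDCDADCBBDCCBDCDADCBDADCBCBBDCDADBDCCBDCCBBDCDADDADCBBDCDADCBBDCDADDADCBBDCDAD ⇒ DAD·CB·CB·BDC·DAD·BDC·C·BDC·BDC·C·BDC·DAD·CB·CB·BDC·DAD·BDC·C·BDC·CB·BDC·DAD·DAD·CB·BDC·DAD·BDC·C·BDC·DAD·CB·CB·BDC·DAD·DAD·CB·BDC·DAD·BDC·C·BDC·DAD·CB·BDC·C·BDC·DAD·CB·DAD·CB·CB·BDC·DAD·BDC·C·BDC·CB·BDC·DAD·DAD·CB·BDC·DAD·DAD·CB·CB·BDC·DAD·BDC·C·BDC·BDC·C·BDC·DAD·CB·CB·BDC·DAD·BDC·C·BDC·DAD·CB·CB·BDC·DAD·BDC·C·BDC·BDC·C·BDC·DAD·CB·CB·BDC·DAD·BDC·C·BDC
    A ↦ C
    B ↦ CB
    C ↦ DAD
    D ↦ BDC

A->C, B->CB, C->DAD, D->BDC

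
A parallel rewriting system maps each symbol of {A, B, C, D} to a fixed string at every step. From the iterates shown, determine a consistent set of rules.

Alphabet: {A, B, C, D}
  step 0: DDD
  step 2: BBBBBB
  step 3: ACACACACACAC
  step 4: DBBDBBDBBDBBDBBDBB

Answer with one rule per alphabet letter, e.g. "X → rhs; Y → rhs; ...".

A->D, B->AC, C->BB, D->C

  step 3 ⇒ step 4: ACACACACACAC ⇒ D·BB·D·BB·D·BB·D·BB·D·BB·D·BB
    A ↦ D
    C ↦ BB
  step 2 ⇒ step 3: BBBBBB ⇒ AC·AC·AC·AC·AC·AC
    B ↦ AC
    D ↦ C  (constrained at step 0)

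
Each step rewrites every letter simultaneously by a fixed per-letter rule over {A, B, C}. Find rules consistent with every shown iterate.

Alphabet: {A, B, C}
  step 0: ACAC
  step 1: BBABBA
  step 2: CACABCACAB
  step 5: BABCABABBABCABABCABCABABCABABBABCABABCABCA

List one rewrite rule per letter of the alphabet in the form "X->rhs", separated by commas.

  step 1 ⇒ step 2: BBABBA ⇒ CA·CA·B·CA·CA·B
    A ↦ B
    B ↦ CA
  step 0 ⇒ step 1: ACAC ⇒ B·BA·B·BA
    C ↦ BA

A->B, B->CA, C->BA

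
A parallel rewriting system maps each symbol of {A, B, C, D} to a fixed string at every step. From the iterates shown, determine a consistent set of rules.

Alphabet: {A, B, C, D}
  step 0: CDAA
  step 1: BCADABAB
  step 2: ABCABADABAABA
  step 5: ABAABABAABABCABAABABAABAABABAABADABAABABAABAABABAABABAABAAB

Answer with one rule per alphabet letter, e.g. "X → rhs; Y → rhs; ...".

A->AB, B->A, C->BC, D->AD

  step 1 ⇒ step 2: BCADABAB ⇒ A·BC·AB·AD·AB·A·AB·A
    A ↦ AB
    B ↦ A
    C ↦ BC
    D ↦ AD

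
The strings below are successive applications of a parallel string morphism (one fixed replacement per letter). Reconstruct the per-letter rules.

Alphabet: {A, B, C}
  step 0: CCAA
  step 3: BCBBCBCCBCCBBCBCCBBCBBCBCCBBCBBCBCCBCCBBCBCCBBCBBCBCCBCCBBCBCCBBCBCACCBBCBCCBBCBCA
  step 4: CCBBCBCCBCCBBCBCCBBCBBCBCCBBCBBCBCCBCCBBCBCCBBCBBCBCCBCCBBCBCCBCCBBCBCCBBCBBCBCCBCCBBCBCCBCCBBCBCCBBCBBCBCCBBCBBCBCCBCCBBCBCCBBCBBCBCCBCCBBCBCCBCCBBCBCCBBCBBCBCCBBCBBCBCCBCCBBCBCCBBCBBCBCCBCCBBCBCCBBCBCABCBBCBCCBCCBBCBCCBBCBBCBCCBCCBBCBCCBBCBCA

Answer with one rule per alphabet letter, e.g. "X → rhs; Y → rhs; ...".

  step 3 ⇒ step 4: BCBBCBCCBCCBBCBCCBBCBBCBCCBBCBBCBCCBCCBBCBCCBBCBBCBCCBCCBBCBCCBBCBCACCBBCBCCBBCBCA ⇒ CCB·BCB·CCB·CCB·BCB·CCB·BCB·BCB·CCB·BCB·BCB·CCB·CCB·BCB·CCB·BCB·BCB·CCB·CCB·BCB·CCB·CCB·BCB·CCB·BCB·BCB·CCB·CCB·BCB·CCB·CCB·BCB·CCB·BCB·BCB·CCB·BCB·BCB·CCB·CCB·BCB·CCB·BCB·BCB·CCB·CCB·BCB·CCB·CCB·BCB·CCB·BCB·BCB·CCB·BCB·BCB·CCB·CCB·BCB·CCB·BCB·BCB·CCB·CCB·BCB·CCB·BCB·CA·BCB·BCB·CCB·CCB·BCB·CCB·BCB·BCB·CCB·CCB·BCB·CCB·BCB·CA
    A ↦ CA
    B ↦ CCB
    C ↦ BCB

A->CA, B->CCB, C->BCB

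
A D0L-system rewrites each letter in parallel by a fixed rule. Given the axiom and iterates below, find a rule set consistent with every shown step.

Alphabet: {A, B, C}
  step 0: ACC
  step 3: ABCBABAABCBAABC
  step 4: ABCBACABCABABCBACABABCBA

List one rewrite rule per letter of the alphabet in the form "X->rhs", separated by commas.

  step 3 ⇒ step 4: ABCBABAABCBAABC ⇒ AB·C·BA·C·AB·C·AB·AB·C·BA·C·AB·AB·C·BA
    A ↦ AB
    B ↦ C
    C ↦ BA

A->AB, B->C, C->BA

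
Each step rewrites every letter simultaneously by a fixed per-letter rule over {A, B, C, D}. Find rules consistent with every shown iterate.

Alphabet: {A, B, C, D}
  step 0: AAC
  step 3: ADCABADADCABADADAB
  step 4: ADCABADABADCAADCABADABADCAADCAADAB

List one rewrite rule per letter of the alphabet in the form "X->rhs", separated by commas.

A->AD, B->AB, C->B, D->CA

  step 3 ⇒ step 4: ADCABADADCABADADAB ⇒ AD·CA·B·AD·AB·AD·CA·AD·CA·B·AD·AB·AD·CA·AD·CA·AD·AB
    A ↦ AD
    B ↦ AB
    C ↦ B
    D ↦ CA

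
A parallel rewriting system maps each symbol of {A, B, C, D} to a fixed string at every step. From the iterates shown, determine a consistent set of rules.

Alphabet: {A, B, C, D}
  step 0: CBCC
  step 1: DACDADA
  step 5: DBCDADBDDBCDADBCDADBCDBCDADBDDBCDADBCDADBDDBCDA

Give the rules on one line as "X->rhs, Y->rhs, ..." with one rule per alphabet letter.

A->D, B->C, C->DA, D->DB

  step 0 ⇒ step 1: CBCC ⇒ DA·C·DA·DA
    B ↦ C
    C ↦ DA
    A ↦ D  (constrained at step 1)
    D ↦ DB  (constrained at step 1)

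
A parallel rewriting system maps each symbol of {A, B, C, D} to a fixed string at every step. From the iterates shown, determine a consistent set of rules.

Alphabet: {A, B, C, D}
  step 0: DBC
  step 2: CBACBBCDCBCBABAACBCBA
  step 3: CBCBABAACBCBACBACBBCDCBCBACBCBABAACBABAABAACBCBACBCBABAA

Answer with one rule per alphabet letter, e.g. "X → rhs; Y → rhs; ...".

A->BAA, B->CBA, C->CB, D->BCD

  step 2 ⇒ step 3: CBACBBCDCBCBABAACBCBA ⇒ CB·CBA·BAA·CB·CBA·CBA·CB·BCD·CB·CBA·CB·CBA·BAA·CBA·BAA·BAA·CB·CBA·CB·CBA·BAA
    A ↦ BAA
    B ↦ CBA
    C ↦ CB
    D ↦ BCD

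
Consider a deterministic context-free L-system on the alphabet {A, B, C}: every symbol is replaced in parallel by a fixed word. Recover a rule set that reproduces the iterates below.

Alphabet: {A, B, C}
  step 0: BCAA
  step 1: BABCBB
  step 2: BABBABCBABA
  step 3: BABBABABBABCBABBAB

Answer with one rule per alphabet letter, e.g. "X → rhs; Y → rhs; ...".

  step 2 ⇒ step 3: BABBABCBABA ⇒ BA·B·BA·BA·B·BA·BC·BA·B·BA·B
    A ↦ B
    B ↦ BA
    C ↦ BC

A->B, B->BA, C->BC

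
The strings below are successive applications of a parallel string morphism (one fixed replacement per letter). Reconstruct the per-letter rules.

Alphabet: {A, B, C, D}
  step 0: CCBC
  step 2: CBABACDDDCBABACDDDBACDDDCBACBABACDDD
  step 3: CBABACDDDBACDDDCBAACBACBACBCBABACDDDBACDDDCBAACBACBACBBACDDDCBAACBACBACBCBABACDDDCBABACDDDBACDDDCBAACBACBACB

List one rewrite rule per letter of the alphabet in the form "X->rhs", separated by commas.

A->DDD, B->BAC, C->CBA, D->ACB

  step 2 ⇒ step 3: CBABACDDDCBABACDDDBACDDDCBACBABACDDD ⇒ CBA·BAC·DDD·BAC·DDD·CBA·ACB·ACB·ACB·CBA·BAC·DDD·BAC·DDD·CBA·ACB·ACB·ACB·BAC·DDD·CBA·ACB·ACB·ACB·CBA·BAC·DDD·CBA·BAC·DDD·BAC·DDD·CBA·ACB·ACB·ACB
    A ↦ DDD
    B ↦ BAC
    C ↦ CBA
    D ↦ ACB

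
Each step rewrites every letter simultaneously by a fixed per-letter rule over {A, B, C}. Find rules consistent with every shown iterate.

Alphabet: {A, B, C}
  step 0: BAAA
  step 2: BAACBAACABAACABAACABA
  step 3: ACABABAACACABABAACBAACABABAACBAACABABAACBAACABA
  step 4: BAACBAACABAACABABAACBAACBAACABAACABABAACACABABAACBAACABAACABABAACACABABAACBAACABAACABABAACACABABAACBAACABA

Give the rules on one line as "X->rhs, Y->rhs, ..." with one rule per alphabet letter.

A->BA, B->ACA, C->AC

  step 3 ⇒ step 4: ACABABAACACABABAACBAACABABAACBAACABABAACBAACABA ⇒ BA·AC·BA·ACA·BA·ACA·BA·BA·AC·BA·AC·BA·ACA·BA·ACA·BA·BA·AC·ACA·BA·BA·AC·BA·ACA·BA·ACA·BA·BA·AC·ACA·BA·BA·AC·BA·ACA·BA·ACA·BA·BA·AC·ACA·BA·BA·AC·BA·ACA·BA
    A ↦ BA
    B ↦ ACA
    C ↦ AC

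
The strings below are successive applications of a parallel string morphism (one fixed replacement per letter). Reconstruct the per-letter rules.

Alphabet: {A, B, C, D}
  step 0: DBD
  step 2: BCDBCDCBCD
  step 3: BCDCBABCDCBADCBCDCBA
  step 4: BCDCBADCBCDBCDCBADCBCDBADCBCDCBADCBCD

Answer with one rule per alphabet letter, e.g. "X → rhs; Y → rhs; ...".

  step 3 ⇒ step 4: BCDCBABCDCBADCBCDCBA ⇒ BC·DC·BA·DC·BC·D·BC·DC·BA·DC·BC·D·BA·DC·BC·DC·BA·DC·BC·D
    A ↦ D
    B ↦ BC
    C ↦ DC
    D ↦ BA

A->D, B->BC, C->DC, D->BA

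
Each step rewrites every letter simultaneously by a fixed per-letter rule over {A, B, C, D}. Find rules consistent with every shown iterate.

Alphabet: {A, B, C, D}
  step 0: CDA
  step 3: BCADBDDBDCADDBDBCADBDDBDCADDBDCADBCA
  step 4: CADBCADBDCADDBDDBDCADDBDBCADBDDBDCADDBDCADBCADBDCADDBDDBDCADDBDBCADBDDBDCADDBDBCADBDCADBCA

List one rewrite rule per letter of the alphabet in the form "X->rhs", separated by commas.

  step 3 ⇒ step 4: BCADBDDBDCADDBDBCADBDDBDCADDBDCADBCA ⇒ CAD·B·CA·DBD·CAD·DBD·DBD·CAD·DBD·B·CA·DBD·DBD·CAD·DBD·CAD·B·CA·DBD·CAD·DBD·DBD·CAD·DBD·B·CA·DBD·DBD·CAD·DBD·B·CA·DBD·CAD·B·CA
    A ↦ CA
    B ↦ CAD
    C ↦ B
    D ↦ DBD

A->CA, B->CAD, C->B, D->DBD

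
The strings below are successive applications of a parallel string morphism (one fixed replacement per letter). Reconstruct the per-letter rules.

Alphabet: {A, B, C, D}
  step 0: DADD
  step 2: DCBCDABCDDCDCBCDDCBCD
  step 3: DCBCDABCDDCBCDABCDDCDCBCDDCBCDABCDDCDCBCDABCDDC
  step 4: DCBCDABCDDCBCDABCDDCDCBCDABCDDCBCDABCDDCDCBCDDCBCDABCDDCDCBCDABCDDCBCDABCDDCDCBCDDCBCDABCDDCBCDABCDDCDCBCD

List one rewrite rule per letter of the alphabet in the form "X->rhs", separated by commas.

  step 3 ⇒ step 4: DCBCDABCDDCBCDABCDDCDCBCDDCBCDABCDDCDCBCDABCDDC ⇒ DC·BCD·A·BCD·DC·BCD·A·BCD·DC·DC·BCD·A·BCD·DC·BCD·A·BCD·DC·DC·BCD·DC·BCD·A·BCD·DC·DC·BCD·A·BCD·DC·BCD·A·BCD·DC·DC·BCD·DC·BCD·A·BCD·DC·BCD·A·BCD·DC·DC·BCD
    A ↦ BCD
    B ↦ A
    C ↦ BCD
    D ↦ DC

A->BCD, B->A, C->BCD, D->DC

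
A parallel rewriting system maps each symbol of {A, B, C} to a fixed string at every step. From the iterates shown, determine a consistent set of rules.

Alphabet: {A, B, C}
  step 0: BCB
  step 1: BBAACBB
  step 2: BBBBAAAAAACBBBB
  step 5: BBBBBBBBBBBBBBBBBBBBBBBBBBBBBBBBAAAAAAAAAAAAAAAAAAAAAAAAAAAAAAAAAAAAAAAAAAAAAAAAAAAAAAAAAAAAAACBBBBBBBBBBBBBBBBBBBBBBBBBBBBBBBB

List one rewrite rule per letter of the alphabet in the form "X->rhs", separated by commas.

A->AA, B->BB, C->AAC

  step 1 ⇒ step 2: BBAACBB ⇒ BB·BB·AA·AA·AAC·BB·BB
    A ↦ AA
    B ↦ BB
    C ↦ AAC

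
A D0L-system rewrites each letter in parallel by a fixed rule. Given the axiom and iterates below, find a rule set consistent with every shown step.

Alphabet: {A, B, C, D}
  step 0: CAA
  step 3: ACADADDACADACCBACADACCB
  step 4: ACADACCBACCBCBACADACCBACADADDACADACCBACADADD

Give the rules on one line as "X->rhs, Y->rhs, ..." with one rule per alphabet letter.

  step 3 ⇒ step 4: ACADADDACADACCBACADACCB ⇒ AC·AD·AC·CB·AC·CB·CB·AC·AD·AC·CB·AC·AD·AD·D·AC·AD·AC·CB·AC·AD·AD·D
    A ↦ AC
    B ↦ D
    C ↦ AD
    D ↦ CB

A->AC, B->D, C->AD, D->CB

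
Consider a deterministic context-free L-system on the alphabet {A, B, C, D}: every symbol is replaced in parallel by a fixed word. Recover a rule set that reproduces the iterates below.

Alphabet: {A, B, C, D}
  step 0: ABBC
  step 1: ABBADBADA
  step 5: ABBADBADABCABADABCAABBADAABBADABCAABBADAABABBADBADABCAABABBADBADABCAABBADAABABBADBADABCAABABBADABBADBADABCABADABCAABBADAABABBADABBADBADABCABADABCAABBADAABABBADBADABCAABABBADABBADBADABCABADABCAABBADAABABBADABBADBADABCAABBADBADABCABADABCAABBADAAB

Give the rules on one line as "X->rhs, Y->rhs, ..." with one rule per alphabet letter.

A->AB, B->BAD, C->A, D->CA

  step 0 ⇒ step 1: ABBC ⇒ AB·BAD·BAD·A
    A ↦ AB
    B ↦ BAD
    C ↦ A
    D ↦ CA  (constrained at step 1)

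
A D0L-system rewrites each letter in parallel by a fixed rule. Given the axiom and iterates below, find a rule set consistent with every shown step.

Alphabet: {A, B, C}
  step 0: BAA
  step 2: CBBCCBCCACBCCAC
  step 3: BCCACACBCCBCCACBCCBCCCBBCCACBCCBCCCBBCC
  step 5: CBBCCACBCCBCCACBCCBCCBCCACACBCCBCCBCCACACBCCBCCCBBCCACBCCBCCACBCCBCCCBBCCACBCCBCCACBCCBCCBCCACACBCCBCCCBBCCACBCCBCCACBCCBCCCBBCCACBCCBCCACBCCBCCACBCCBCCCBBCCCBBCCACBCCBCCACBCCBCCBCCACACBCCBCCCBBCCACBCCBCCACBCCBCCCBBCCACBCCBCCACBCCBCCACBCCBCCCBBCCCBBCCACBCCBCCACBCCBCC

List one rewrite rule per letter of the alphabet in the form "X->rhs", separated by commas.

A->CB, B->AC, C->BCC

  step 2 ⇒ step 3: CBBCCBCCACBCCAC ⇒ BCC·AC·AC·BCC·BCC·AC·BCC·BCC·CB·BCC·AC·BCC·BCC·CB·BCC
    A ↦ CB
    B ↦ AC
    C ↦ BCC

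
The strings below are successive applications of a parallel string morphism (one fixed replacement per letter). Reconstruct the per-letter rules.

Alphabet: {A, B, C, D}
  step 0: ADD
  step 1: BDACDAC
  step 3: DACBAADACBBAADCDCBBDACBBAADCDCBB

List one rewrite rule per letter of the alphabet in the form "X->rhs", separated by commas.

A->B, B->DC, C->BAA, D->DAC

  step 0 ⇒ step 1: ADD ⇒ B·DAC·DAC
    A ↦ B
    D ↦ DAC
    B ↦ DC  (constrained at step 1)
    C ↦ BAA  (constrained at step 1)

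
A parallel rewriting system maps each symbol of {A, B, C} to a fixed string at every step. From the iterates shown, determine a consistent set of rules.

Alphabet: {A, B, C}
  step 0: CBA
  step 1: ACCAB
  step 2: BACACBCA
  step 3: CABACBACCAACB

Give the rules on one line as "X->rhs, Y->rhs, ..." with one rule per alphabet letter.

  step 2 ⇒ step 3: BACACBCA ⇒ CA·B·AC·B·AC·CA·AC·B
    A ↦ B
    B ↦ CA
    C ↦ AC

A->B, B->CA, C->AC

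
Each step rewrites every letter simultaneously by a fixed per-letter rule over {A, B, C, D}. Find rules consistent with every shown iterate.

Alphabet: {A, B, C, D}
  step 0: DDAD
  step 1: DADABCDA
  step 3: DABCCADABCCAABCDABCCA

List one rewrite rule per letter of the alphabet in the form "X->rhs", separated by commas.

  step 0 ⇒ step 1: DDAD ⇒ DA·DA·BC·DA
    A ↦ BC
    D ↦ DA
    B ↦ C  (constrained at step 1)
    C ↦ A  (constrained at step 1)

A->BC, B->C, C->A, D->DA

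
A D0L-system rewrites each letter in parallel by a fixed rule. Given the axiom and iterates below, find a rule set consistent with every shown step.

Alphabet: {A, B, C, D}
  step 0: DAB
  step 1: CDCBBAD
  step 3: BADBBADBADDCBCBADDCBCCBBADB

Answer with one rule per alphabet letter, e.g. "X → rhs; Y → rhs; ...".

A->DCB, B->BAD, C->B, D->C

  step 0 ⇒ step 1: DAB ⇒ C·DCB·BAD
    A ↦ DCB
    B ↦ BAD
    D ↦ C
    C ↦ B  (constrained at step 1)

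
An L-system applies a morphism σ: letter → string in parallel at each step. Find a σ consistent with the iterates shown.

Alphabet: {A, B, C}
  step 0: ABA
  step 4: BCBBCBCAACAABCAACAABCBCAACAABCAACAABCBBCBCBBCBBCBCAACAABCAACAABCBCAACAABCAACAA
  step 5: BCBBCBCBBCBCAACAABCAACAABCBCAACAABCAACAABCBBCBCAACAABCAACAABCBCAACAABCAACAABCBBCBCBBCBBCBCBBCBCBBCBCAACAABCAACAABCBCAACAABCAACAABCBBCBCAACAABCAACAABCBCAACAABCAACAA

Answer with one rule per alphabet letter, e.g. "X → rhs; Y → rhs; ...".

A->CAA, B->BC, C->B

  step 4 ⇒ step 5: BCBBCBCAACAABCAACAABCBCAACAABCAACAABCBBCBCBBCBBCBCAACAABCAACAABCBCAACAABCAACAA ⇒ BC·B·BC·BC·B·BC·B·CAA·CAA·B·CAA·CAA·BC·B·CAA·CAA·B·CAA·CAA·BC·B·BC·B·CAA·CAA·B·CAA·CAA·BC·B·CAA·CAA·B·CAA·CAA·BC·B·BC·BC·B·BC·B·BC·BC·B·BC·BC·B·BC·B·CAA·CAA·B·CAA·CAA·BC·B·CAA·CAA·B·CAA·CAA·BC·B·BC·B·CAA·CAA·B·CAA·CAA·BC·B·CAA·CAA·B·CAA·CAA
    A ↦ CAA
    B ↦ BC
    C ↦ B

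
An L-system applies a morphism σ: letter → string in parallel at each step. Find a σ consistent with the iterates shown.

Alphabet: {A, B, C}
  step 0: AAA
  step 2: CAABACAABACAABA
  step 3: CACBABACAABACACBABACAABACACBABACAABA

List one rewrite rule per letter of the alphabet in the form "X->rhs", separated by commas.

  step 2 ⇒ step 3: CAABACAABACAABA ⇒ CAC·BA·BA·CAA·BA·CAC·BA·BA·CAA·BA·CAC·BA·BA·CAA·BA
    A ↦ BA
    B ↦ CAA
    C ↦ CAC

A->BA, B->CAA, C->CAC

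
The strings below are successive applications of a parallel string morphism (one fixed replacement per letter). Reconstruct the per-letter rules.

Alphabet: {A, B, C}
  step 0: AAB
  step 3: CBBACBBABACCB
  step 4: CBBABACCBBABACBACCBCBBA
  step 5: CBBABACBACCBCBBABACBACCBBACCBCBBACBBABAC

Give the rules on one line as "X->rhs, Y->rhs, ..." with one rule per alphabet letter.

A->C, B->BA, C->CB

  step 4 ⇒ step 5: CBBABACCBBABACBACCBCBBA ⇒ CB·BA·BA·C·BA·C·CB·CB·BA·BA·C·BA·C·CB·BA·C·CB·CB·BA·CB·BA·BA·C
    A ↦ C
    B ↦ BA
    C ↦ CB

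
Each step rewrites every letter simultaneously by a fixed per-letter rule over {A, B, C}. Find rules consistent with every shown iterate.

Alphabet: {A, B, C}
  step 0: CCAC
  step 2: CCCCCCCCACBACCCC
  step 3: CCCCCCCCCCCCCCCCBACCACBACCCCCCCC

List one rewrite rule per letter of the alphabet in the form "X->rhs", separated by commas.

A->BA, B->AC, C->CC

  step 2 ⇒ step 3: CCCCCCCCACBACCCC ⇒ CC·CC·CC·CC·CC·CC·CC·CC·BA·CC·AC·BA·CC·CC·CC·CC
    A ↦ BA
    B ↦ AC
    C ↦ CC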